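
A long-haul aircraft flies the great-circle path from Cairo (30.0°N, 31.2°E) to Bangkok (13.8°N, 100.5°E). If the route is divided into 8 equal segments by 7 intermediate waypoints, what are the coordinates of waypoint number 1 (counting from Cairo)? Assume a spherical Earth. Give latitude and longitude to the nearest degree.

From cos δ = sin φ₁ sin φ₂ + cos φ₁ cos φ₂ cos Δλ, the central angle is δ ≈ 1.141 rad (65.4°).
Interpolate at f = 1/8 with slerp weights a = sin((1−f)δ)/sin δ ≈ 0.925, b = sin(fδ)/sin δ ≈ 0.156.
p = a·p₁ + b·p₂ ≈ (0.657, 0.564, 0.500); φ = arcsin(p_z) ≈ 29.98°, λ = atan2(p_y, p_x) ≈ 40.64°.

≈ (30°N, 41°E)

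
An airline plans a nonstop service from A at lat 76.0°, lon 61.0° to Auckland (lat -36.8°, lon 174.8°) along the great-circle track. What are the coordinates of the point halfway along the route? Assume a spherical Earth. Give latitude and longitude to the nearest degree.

≈ lat 27°, lon 157°

Write both endpoints as unit vectors p₁, p₂ with components (cos φ cos λ, cos φ sin λ, sin φ).
The central angle between the endpoints is δ = arccos(p₁·p₂) ≈ 2.291 rad (131.3°).
Interpolate at f = 1/2 with slerp weights a = sin((1−f)δ)/sin δ ≈ 1.212, b = sin(fδ)/sin δ ≈ 1.212.
p = a·p₁ + b·p₂ ≈ (-0.824, 0.344, 0.450); φ = arcsin(p_z) ≈ 26.73°, λ = atan2(p_y, p_x) ≈ 157.33°.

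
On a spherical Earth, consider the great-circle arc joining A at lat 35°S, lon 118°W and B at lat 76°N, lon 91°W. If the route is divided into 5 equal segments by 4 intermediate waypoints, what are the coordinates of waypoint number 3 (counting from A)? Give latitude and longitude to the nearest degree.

≈ lat 32°N, lon 111°W

Convert each endpoint to a unit vector on the sphere (x = cos φ cos λ, y = cos φ sin λ, z = sin φ).
The central angle between the endpoints is δ = arccos(p₁·p₂) ≈ 1.961 rad (112.3°).
Interpolate at f = 3/5 with slerp weights a = sin((1−f)δ)/sin δ ≈ 0.764, b = sin(fδ)/sin δ ≈ 0.998.
p = a·p₁ + b·p₂ ≈ (-0.298, -0.794, 0.530); φ = arcsin(p_z) ≈ 32.04°, λ = atan2(p_y, p_x) ≈ -110.57°.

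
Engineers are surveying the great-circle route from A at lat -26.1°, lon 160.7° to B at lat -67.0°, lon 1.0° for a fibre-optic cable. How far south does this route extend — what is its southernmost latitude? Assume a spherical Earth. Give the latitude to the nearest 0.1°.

The great circle lies in the plane with unit normal n̂ = (p₁ × p₂)/|p₁ × p₂|.
Here n̂_z ≈ -0.122; the vertex latitude is φ_max = arccos|n̂_z| ≈ 83.0°.
Check via Clairaut: cos φ_max = |cos φ₁| · sin C = cos(26.1°)·sin(172.2°) ≈ 0.122, again giving ≈ 83.0°.

≈ -83.0°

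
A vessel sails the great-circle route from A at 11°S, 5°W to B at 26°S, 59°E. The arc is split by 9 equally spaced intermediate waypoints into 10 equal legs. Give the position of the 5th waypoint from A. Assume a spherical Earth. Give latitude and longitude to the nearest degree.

Convert each endpoint to a unit vector on the sphere (x = cos φ cos λ, y = cos φ sin λ, z = sin φ).
The central angle between the endpoints is δ = arccos(p₁·p₂) ≈ 1.081 rad (61.9°).
Interpolate at f = 5/10 with slerp weights a = sin((1−f)δ)/sin δ ≈ 0.583, b = sin(fδ)/sin δ ≈ 0.583.
p = a·p₁ + b·p₂ ≈ (0.840, 0.399, -0.367); φ = arcsin(p_z) ≈ -21.52°, λ = atan2(p_y, p_x) ≈ 25.42°.

≈ 22°S, 25°E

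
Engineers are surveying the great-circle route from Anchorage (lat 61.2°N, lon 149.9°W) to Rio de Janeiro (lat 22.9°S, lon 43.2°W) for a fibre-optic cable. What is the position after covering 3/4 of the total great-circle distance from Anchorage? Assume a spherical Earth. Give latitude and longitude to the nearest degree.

From cos δ = sin φ₁ sin φ₂ + cos φ₁ cos φ₂ cos Δλ, the central angle is δ ≈ 2.058 rad (117.9°).
Interpolate at f = 3/4 with slerp weights a = sin((1−f)δ)/sin δ ≈ 0.557, b = sin(fδ)/sin δ ≈ 1.132.
p = a·p₁ + b·p₂ ≈ (0.528, -0.848, 0.048); φ = arcsin(p_z) ≈ 2.75°, λ = atan2(p_y, p_x) ≈ -58.11°.

≈ lat 3°N, lon 58°W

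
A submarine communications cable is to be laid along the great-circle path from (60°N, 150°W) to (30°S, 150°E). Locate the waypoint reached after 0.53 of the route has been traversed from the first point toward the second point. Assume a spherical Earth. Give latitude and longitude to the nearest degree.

Convert each endpoint to a unit vector on the sphere (x = cos φ cos λ, y = cos φ sin λ, z = sin φ).
The central angle between the endpoints is δ = arccos(p₁·p₂) ≈ 1.789 rad (102.5°).
Interpolate at f = 0.53 with slerp weights a = sin((1−f)δ)/sin δ ≈ 0.763, b = sin(fδ)/sin δ ≈ 0.832.
p = a·p₁ + b·p₂ ≈ (-0.955, 0.169, 0.245); φ = arcsin(p_z) ≈ 14.18°, λ = atan2(p_y, p_x) ≈ 169.93°.

≈ (14°N, 170°E)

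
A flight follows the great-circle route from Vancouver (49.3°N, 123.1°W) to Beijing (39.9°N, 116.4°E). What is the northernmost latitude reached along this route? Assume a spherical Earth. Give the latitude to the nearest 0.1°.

The great circle lies in the plane with unit normal n̂ = (p₁ × p₂)/|p₁ × p₂|.
Here n̂_z ≈ -0.443; the vertex latitude is φ_max = arccos|n̂_z| ≈ 63.7°.
Check via Clairaut: cos φ_max = |cos φ₁| · sin C = cos(49.3°)·sin(42.8°) ≈ 0.443, again giving ≈ 63.7°.

≈ 63.7°N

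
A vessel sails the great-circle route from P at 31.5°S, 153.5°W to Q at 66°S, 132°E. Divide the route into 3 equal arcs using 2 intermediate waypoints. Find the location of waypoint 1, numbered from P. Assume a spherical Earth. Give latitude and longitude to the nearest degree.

From cos δ = sin φ₁ sin φ₂ + cos φ₁ cos φ₂ cos Δλ, the central angle is δ ≈ 0.964 rad (55.2°).
Interpolate at f = 1/3 with slerp weights a = sin((1−f)δ)/sin δ ≈ 0.730, b = sin(fδ)/sin δ ≈ 0.385.
p = a·p₁ + b·p₂ ≈ (-0.661, -0.161, -0.732); φ = arcsin(p_z) ≈ -47.09°, λ = atan2(p_y, p_x) ≈ -166.29°.

≈ 47°S, 166°W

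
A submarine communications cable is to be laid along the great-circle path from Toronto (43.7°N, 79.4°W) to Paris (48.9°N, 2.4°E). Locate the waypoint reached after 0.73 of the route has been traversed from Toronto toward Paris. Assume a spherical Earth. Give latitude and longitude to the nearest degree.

Convert each endpoint to a unit vector on the sphere (x = cos φ cos λ, y = cos φ sin λ, z = sin φ).
The central angle between the endpoints is δ = arccos(p₁·p₂) ≈ 0.942 rad (54.0°).
Interpolate at f = 0.73 with slerp weights a = sin((1−f)δ)/sin δ ≈ 0.311, b = sin(fδ)/sin δ ≈ 0.785.
p = a·p₁ + b·p₂ ≈ (0.557, -0.199, 0.806); φ = arcsin(p_z) ≈ 53.74°, λ = atan2(p_y, p_x) ≈ -19.71°.

≈ 54°N, 20°W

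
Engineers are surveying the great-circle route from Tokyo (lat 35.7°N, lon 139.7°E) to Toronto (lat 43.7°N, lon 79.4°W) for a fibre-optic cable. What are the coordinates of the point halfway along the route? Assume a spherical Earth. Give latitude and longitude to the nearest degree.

From cos δ = sin φ₁ sin φ₂ + cos φ₁ cos φ₂ cos Δλ, the central angle is δ ≈ 1.623 rad (93.0°).
Interpolate at f = 1/2 with slerp weights a = sin((1−f)δ)/sin δ ≈ 0.726, b = sin(fδ)/sin δ ≈ 0.726.
p = a·p₁ + b·p₂ ≈ (-0.353, -0.135, 0.926); φ = arcsin(p_z) ≈ 67.78°, λ = atan2(p_y, p_x) ≈ -159.13°.

≈ lat 68°N, lon 159°W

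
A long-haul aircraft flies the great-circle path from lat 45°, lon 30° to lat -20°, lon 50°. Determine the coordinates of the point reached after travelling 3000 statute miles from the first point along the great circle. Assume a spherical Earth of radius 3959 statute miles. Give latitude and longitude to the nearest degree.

≈ lat 3°, lon 44°

From cos δ = sin φ₁ sin φ₂ + cos φ₁ cos φ₂ cos Δλ, the central angle is δ ≈ 1.178 rad (67.5°). The total great-circle distance is δ·R ≈ 1.178 × 3959 ≈ 4665 mi, so the target fraction is f = 3000/4665 ≈ 0.643.
Interpolate at f ≈ 0.643 with slerp weights a = sin((1−f)δ)/sin δ ≈ 0.442, b = sin(fδ)/sin δ ≈ 0.744.
p = a·p₁ + b·p₂ ≈ (0.720, 0.692, 0.058); φ = arcsin(p_z) ≈ 3.32°, λ = atan2(p_y, p_x) ≈ 43.86°.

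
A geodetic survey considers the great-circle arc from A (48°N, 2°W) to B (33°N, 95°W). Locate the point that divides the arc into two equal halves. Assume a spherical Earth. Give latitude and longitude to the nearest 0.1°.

≈ (50.9°N, 55.3°W)

Convert each endpoint to a unit vector on the sphere (x = cos φ cos λ, y = cos φ sin λ, z = sin φ).
The central angle between the endpoints is δ = arccos(p₁·p₂) ≈ 1.186 rad (68.0°).
Interpolate at f = 1/2 with slerp weights a = sin((1−f)δ)/sin δ ≈ 0.603, b = sin(fδ)/sin δ ≈ 0.603.
p = a·p₁ + b·p₂ ≈ (0.359, -0.518, 0.776); φ = arcsin(p_z) ≈ 50.94°, λ = atan2(p_y, p_x) ≈ -55.26°.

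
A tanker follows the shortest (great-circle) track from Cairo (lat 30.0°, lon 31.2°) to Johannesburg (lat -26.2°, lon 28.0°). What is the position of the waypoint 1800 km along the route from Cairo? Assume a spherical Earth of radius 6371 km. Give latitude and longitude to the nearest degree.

≈ lat 14°, lon 30°

Write both endpoints as unit vectors p₁, p₂ with components (cos φ cos λ, cos φ sin λ, sin φ).
The central angle between the endpoints is δ = arccos(p₁·p₂) ≈ 0.982 rad (56.3°). The total great-circle distance is δ·R ≈ 0.982 × 6371 ≈ 6258 km, so the target fraction is f = 1800/6258 ≈ 0.288.
Interpolate at f ≈ 0.288 with slerp weights a = sin((1−f)δ)/sin δ ≈ 0.774, b = sin(fδ)/sin δ ≈ 0.335.
p = a·p₁ + b·p₂ ≈ (0.839, 0.489, 0.239); φ = arcsin(p_z) ≈ 13.84°, λ = atan2(p_y, p_x) ≈ 30.21°.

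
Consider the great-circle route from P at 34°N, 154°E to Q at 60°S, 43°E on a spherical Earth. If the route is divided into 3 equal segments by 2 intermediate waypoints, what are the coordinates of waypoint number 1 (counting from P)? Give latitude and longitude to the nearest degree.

Write both endpoints as unit vectors p₁, p₂ with components (cos φ cos λ, cos φ sin λ, sin φ).
The central angle between the endpoints is δ = arccos(p₁·p₂) ≈ 2.256 rad (129.3°).
Interpolate at f = 1/3 with slerp weights a = sin((1−f)δ)/sin δ ≈ 1.289, b = sin(fδ)/sin δ ≈ 0.882.
p = a·p₁ + b·p₂ ≈ (-0.638, 0.769, -0.043); φ = arcsin(p_z) ≈ -2.49°, λ = atan2(p_y, p_x) ≈ 129.66°.

≈ 2°S, 130°E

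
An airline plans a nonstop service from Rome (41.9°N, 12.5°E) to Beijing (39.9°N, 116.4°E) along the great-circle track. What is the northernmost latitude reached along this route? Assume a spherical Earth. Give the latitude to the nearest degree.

The great circle lies in the plane with unit normal n̂ = (p₁ × p₂)/|p₁ × p₂|.
Here n̂_z ≈ +0.579; the vertex latitude is φ_max = arccos|n̂_z| ≈ 54.6°.
Check via Clairaut: cos φ_max = |cos φ₁| · sin C = cos(41.9°)·sin(51.1°) ≈ 0.579, again giving ≈ 54.6°.

≈ 55°N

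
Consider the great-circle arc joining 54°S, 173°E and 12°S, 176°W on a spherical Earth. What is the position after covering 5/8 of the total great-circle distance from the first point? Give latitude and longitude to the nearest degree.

Convert each endpoint to a unit vector on the sphere (x = cos φ cos λ, y = cos φ sin λ, z = sin φ).
The central angle between the endpoints is δ = arccos(p₁·p₂) ≈ 0.749 rad (42.9°).
Interpolate at f = 5/8 with slerp weights a = sin((1−f)δ)/sin δ ≈ 0.407, b = sin(fδ)/sin δ ≈ 0.663.
p = a·p₁ + b·p₂ ≈ (-0.884, -0.016, -0.467); φ = arcsin(p_z) ≈ -27.85°, λ = atan2(p_y, p_x) ≈ -178.96°.

≈ 28°S, 179°W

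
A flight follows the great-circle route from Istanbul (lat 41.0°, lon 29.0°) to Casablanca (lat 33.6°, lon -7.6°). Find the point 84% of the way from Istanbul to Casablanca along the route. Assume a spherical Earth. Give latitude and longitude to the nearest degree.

≈ lat 36°, lon -2°

Convert each endpoint to a unit vector on the sphere (x = cos φ cos λ, y = cos φ sin λ, z = sin φ).
The central angle between the endpoints is δ = arccos(p₁·p₂) ≈ 0.520 rad (29.8°).
Interpolate at f = 0.84 with slerp weights a = sin((1−f)δ)/sin δ ≈ 0.167, b = sin(fδ)/sin δ ≈ 0.851.
p = a·p₁ + b·p₂ ≈ (0.813, -0.033, 0.581); φ = arcsin(p_z) ≈ 35.51°, λ = atan2(p_y, p_x) ≈ -2.29°.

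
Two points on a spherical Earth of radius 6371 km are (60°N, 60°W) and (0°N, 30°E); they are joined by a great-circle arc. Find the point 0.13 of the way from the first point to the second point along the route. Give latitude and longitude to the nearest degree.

From cos δ = sin φ₁ sin φ₂ + cos φ₁ cos φ₂ cos Δλ, the central angle is δ ≈ 1.571 rad (90.0°).
Interpolate at f = 0.13 with slerp weights a = sin((1−f)δ)/sin δ ≈ 0.979, b = sin(fδ)/sin δ ≈ 0.203.
p = a·p₁ + b·p₂ ≈ (0.420, -0.323, 0.848); φ = arcsin(p_z) ≈ 58.00°, λ = atan2(p_y, p_x) ≈ -37.50°.

≈ (58°N, 38°W)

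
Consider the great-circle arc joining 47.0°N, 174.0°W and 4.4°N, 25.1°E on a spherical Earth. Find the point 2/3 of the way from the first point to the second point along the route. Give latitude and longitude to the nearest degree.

≈ 44°N, 40°E

Write both endpoints as unit vectors p₁, p₂ with components (cos φ cos λ, cos φ sin λ, sin φ).
The central angle between the endpoints is δ = arccos(p₁·p₂) ≈ 2.197 rad (125.9°).
Interpolate at f = 2/3 with slerp weights a = sin((1−f)δ)/sin δ ≈ 0.826, b = sin(fδ)/sin δ ≈ 1.228.
p = a·p₁ + b·p₂ ≈ (0.549, 0.460, 0.698); φ = arcsin(p_z) ≈ 44.27°, λ = atan2(p_y, p_x) ≈ 40.01°.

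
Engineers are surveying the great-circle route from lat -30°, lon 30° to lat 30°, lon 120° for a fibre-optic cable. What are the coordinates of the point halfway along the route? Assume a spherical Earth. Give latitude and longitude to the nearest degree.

Convert each endpoint to a unit vector on the sphere (x = cos φ cos λ, y = cos φ sin λ, z = sin φ).
The central angle between the endpoints is δ = arccos(p₁·p₂) ≈ 1.823 rad (104.5°).
Interpolate at f = 1/2 with slerp weights a = sin((1−f)δ)/sin δ ≈ 0.816, b = sin(fδ)/sin δ ≈ 0.816.
p = a·p₁ + b·p₂ ≈ (0.259, 0.966, 0.000); φ = arcsin(p_z) ≈ 0.00°, λ = atan2(p_y, p_x) ≈ 75.00°.

≈ lat 0°, lon 75°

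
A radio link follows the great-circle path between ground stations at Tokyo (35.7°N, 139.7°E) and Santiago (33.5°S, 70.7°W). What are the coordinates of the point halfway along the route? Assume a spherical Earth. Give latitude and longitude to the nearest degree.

≈ 4°N, 143°W

Write both endpoints as unit vectors p₁, p₂ with components (cos φ cos λ, cos φ sin λ, sin φ).
The central angle between the endpoints is δ = arccos(p₁·p₂) ≈ 2.705 rad (155.0°).
Interpolate at f = 1/2 with slerp weights a = sin((1−f)δ)/sin δ ≈ 2.308, b = sin(fδ)/sin δ ≈ 2.308.
p = a·p₁ + b·p₂ ≈ (-0.793, -0.604, 0.073); φ = arcsin(p_z) ≈ 4.18°, λ = atan2(p_y, p_x) ≈ -142.71°.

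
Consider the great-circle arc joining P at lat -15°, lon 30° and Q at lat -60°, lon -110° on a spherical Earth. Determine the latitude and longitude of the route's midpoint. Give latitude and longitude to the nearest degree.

≈ lat -59°, lon 1°

The haversine formula gives a central angle δ ≈ 1.717 rad (98.4°) between the endpoints.
Interpolate at f = 1/2 with slerp weights a = sin((1−f)δ)/sin δ ≈ 0.765, b = sin(fδ)/sin δ ≈ 0.765.
p = a·p₁ + b·p₂ ≈ (0.509, 0.010, -0.861); φ = arcsin(p_z) ≈ -59.38°, λ = atan2(p_y, p_x) ≈ 1.13°.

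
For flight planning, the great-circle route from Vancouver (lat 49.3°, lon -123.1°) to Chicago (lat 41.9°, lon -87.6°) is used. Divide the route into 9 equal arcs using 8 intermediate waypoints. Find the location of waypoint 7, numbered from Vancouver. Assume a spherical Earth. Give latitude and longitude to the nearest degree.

≈ lat 44°, lon -95°

Write both endpoints as unit vectors p₁, p₂ with components (cos φ cos λ, cos φ sin λ, sin φ).
The central angle between the endpoints is δ = arccos(p₁·p₂) ≈ 0.448 rad (25.7°).
Interpolate at f = 7/9 with slerp weights a = sin((1−f)δ)/sin δ ≈ 0.229, b = sin(fδ)/sin δ ≈ 0.788.
p = a·p₁ + b·p₂ ≈ (-0.057, -0.712, 0.700); φ = arcsin(p_z) ≈ 44.46°, λ = atan2(p_y, p_x) ≈ -94.59°.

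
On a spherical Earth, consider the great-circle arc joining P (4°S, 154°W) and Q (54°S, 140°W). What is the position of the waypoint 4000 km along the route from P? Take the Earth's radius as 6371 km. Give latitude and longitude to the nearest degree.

Convert each endpoint to a unit vector on the sphere (x = cos φ cos λ, y = cos φ sin λ, z = sin φ).
The central angle between the endpoints is δ = arccos(p₁·p₂) ≈ 0.895 rad (51.3°). The total great-circle distance is δ·R ≈ 0.895 × 6371 ≈ 5703 km, so the target fraction is f = 4000/5703 ≈ 0.701.
Interpolate at f ≈ 0.701 with slerp weights a = sin((1−f)δ)/sin δ ≈ 0.339, b = sin(fδ)/sin δ ≈ 0.753.
p = a·p₁ + b·p₂ ≈ (-0.642, -0.432, -0.633); φ = arcsin(p_z) ≈ -39.24°, λ = atan2(p_y, p_x) ≈ -146.06°.

≈ (39°S, 146°W)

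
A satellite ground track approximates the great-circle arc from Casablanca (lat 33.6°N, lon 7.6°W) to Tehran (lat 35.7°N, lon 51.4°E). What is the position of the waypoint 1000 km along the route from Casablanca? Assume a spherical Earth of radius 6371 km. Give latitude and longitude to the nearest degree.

≈ lat 36°N, lon 3°E

From cos δ = sin φ₁ sin φ₂ + cos φ₁ cos φ₂ cos Δλ, the central angle is δ ≈ 0.835 rad (47.8°). The total great-circle distance is δ·R ≈ 0.835 × 6371 ≈ 5319 km, so the target fraction is f = 1000/5319 ≈ 0.188.
Interpolate at f ≈ 0.188 with slerp weights a = sin((1−f)δ)/sin δ ≈ 0.846, b = sin(fδ)/sin δ ≈ 0.211.
p = a·p₁ + b·p₂ ≈ (0.805, 0.041, 0.591); φ = arcsin(p_z) ≈ 36.25°, λ = atan2(p_y, p_x) ≈ 2.89°.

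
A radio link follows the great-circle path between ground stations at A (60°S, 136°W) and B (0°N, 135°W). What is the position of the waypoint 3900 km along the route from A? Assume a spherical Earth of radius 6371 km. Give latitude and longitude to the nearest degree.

Convert each endpoint to a unit vector on the sphere (x = cos φ cos λ, y = cos φ sin λ, z = sin φ).
The central angle between the endpoints is δ = arccos(p₁·p₂) ≈ 1.047 rad (60.0°). The total great-circle distance is δ·R ≈ 1.047 × 6371 ≈ 6672 km, so the target fraction is f = 3900/6672 ≈ 0.585.
Interpolate at f ≈ 0.585 with slerp weights a = sin((1−f)δ)/sin δ ≈ 0.487, b = sin(fδ)/sin δ ≈ 0.663.
p = a·p₁ + b·p₂ ≈ (-0.644, -0.638, -0.422); φ = arcsin(p_z) ≈ -24.93°, λ = atan2(p_y, p_x) ≈ -135.27°.

≈ (25°S, 135°W)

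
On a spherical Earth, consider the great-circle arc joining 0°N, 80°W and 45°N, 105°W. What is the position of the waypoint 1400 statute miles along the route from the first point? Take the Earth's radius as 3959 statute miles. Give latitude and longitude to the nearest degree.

≈ 19°N, 88°W

The haversine formula gives a central angle δ ≈ 0.875 rad (50.1°) between the endpoints. The total great-circle distance is δ·R ≈ 0.875 × 3959 ≈ 3465 mi, so the target fraction is f = 1400/3465 ≈ 0.404.
Interpolate at f ≈ 0.404 with slerp weights a = sin((1−f)δ)/sin δ ≈ 0.649, b = sin(fδ)/sin δ ≈ 0.451.
p = a·p₁ + b·p₂ ≈ (0.030, -0.947, 0.319); φ = arcsin(p_z) ≈ 18.60°, λ = atan2(p_y, p_x) ≈ -88.18°.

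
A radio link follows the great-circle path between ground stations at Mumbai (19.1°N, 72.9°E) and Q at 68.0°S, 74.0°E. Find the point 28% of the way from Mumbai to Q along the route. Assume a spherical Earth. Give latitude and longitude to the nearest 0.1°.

Write both endpoints as unit vectors p₁, p₂ with components (cos φ cos λ, cos φ sin λ, sin φ).
The central angle between the endpoints is δ = arccos(p₁·p₂) ≈ 1.520 rad (87.1°).
Interpolate at f = 0.28 with slerp weights a = sin((1−f)δ)/sin δ ≈ 0.890, b = sin(fδ)/sin δ ≈ 0.413.
p = a·p₁ + b·p₂ ≈ (0.290, 0.953, -0.092); φ = arcsin(p_z) ≈ -5.29°, λ = atan2(p_y, p_x) ≈ 73.07°.

≈ 5.3°S, 73.1°E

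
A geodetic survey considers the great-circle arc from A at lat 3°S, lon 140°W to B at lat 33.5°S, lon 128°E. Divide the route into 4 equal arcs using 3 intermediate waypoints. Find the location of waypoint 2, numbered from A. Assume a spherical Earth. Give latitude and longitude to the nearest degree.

≈ lat 25°S, lon 179°E

From cos δ = sin φ₁ sin φ₂ + cos φ₁ cos φ₂ cos Δλ, the central angle is δ ≈ 1.571 rad (90.0°).
Interpolate at f = 2/4 with slerp weights a = sin((1−f)δ)/sin δ ≈ 0.707, b = sin(fδ)/sin δ ≈ 0.707.
p = a·p₁ + b·p₂ ≈ (-0.904, 0.011, -0.427); φ = arcsin(p_z) ≈ -25.30°, λ = atan2(p_y, p_x) ≈ 179.32°.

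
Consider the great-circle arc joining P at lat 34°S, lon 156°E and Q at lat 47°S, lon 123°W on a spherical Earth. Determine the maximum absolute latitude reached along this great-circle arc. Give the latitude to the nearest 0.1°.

The great circle lies in the plane with unit normal n̂ = (p₁ × p₂)/|p₁ × p₂|.
Here n̂_z ≈ +0.644; the vertex latitude is φ_max = arccos|n̂_z| ≈ 49.9°.

≈ 49.9°S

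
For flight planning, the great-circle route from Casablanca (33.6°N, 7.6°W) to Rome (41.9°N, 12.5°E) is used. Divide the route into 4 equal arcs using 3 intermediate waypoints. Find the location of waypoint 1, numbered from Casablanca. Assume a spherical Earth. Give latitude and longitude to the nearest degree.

Write both endpoints as unit vectors p₁, p₂ with components (cos φ cos λ, cos φ sin λ, sin φ).
The central angle between the endpoints is δ = arccos(p₁·p₂) ≈ 0.312 rad (17.9°).
Interpolate at f = 1/4 with slerp weights a = sin((1−f)δ)/sin δ ≈ 0.755, b = sin(fδ)/sin δ ≈ 0.254.
p = a·p₁ + b·p₂ ≈ (0.808, -0.042, 0.588); φ = arcsin(p_z) ≈ 35.98°, λ = atan2(p_y, p_x) ≈ -3.00°.

≈ 36°N, 3°W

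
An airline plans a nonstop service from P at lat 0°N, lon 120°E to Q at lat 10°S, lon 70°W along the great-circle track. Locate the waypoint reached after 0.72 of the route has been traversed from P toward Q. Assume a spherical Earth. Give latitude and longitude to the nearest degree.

Write both endpoints as unit vectors p₁, p₂ with components (cos φ cos λ, cos φ sin λ, sin φ).
The central angle between the endpoints is δ = arccos(p₁·p₂) ≈ 2.895 rad (165.9°).
Interpolate at f = 0.72 with slerp weights a = sin((1−f)δ)/sin δ ≈ 2.974, b = sin(fδ)/sin δ ≈ 3.573.
p = a·p₁ + b·p₂ ≈ (-0.283, -0.731, -0.620); φ = arcsin(p_z) ≈ -38.35°, λ = atan2(p_y, p_x) ≈ -111.18°.

≈ lat 38°S, lon 111°W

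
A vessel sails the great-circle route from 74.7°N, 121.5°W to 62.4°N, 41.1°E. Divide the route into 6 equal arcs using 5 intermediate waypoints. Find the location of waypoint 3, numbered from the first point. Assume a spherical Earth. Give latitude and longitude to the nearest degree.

Write both endpoints as unit vectors p₁, p₂ with components (cos φ cos λ, cos φ sin λ, sin φ).
The central angle between the endpoints is δ = arccos(p₁·p₂) ≈ 0.740 rad (42.4°).
Interpolate at f = 3/6 with slerp weights a = sin((1−f)δ)/sin δ ≈ 0.536, b = sin(fδ)/sin δ ≈ 0.536.
p = a·p₁ + b·p₂ ≈ (0.113, 0.043, 0.993); φ = arcsin(p_z) ≈ 83.05°, λ = atan2(p_y, p_x) ≈ 20.64°.

≈ 83°N, 21°E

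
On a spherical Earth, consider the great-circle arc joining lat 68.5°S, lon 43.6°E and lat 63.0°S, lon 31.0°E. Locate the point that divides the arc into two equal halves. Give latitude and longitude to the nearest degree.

Write both endpoints as unit vectors p₁, p₂ with components (cos φ cos λ, cos φ sin λ, sin φ).
The central angle between the endpoints is δ = arccos(p₁·p₂) ≈ 0.131 rad (7.5°).
Interpolate at f = 1/2 with slerp weights a = sin((1−f)δ)/sin δ ≈ 0.501, b = sin(fδ)/sin δ ≈ 0.501.
p = a·p₁ + b·p₂ ≈ (0.328, 0.244, -0.913); φ = arcsin(p_z) ≈ -65.88°, λ = atan2(p_y, p_x) ≈ 36.63°.

≈ lat 66°S, lon 37°E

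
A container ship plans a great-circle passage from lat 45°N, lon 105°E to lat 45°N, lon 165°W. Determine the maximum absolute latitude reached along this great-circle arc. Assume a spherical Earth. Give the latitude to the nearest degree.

The great circle lies in the plane with unit normal n̂ = (p₁ × p₂)/|p₁ × p₂|.
Here n̂_z ≈ +0.577; the vertex latitude is φ_max = arccos|n̂_z| ≈ 54.7°.
Check via Clairaut: cos φ_max = |cos φ₁| · sin C = cos(45.0°)·sin(54.7°) ≈ 0.577, again giving ≈ 54.7°.

≈ 55°N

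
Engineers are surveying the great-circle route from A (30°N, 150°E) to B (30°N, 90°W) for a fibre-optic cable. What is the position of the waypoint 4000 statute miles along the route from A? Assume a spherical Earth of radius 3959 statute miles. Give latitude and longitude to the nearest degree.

Write both endpoints as unit vectors p₁, p₂ with components (cos φ cos λ, cos φ sin λ, sin φ).
The central angle between the endpoints is δ = arccos(p₁·p₂) ≈ 1.696 rad (97.2°). The total great-circle distance is δ·R ≈ 1.696 × 3959 ≈ 6715 mi, so the target fraction is f = 4000/6715 ≈ 0.596.
Interpolate at f ≈ 0.596 with slerp weights a = sin((1−f)δ)/sin δ ≈ 0.638, b = sin(fδ)/sin δ ≈ 0.854.
p = a·p₁ + b·p₂ ≈ (-0.479, -0.463, 0.746); φ = arcsin(p_z) ≈ 48.24°, λ = atan2(p_y, p_x) ≈ -135.96°.

≈ (48°N, 136°W)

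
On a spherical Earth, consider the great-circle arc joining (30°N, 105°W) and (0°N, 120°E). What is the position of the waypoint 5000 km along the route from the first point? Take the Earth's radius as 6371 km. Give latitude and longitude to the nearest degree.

Write both endpoints as unit vectors p₁, p₂ with components (cos φ cos λ, cos φ sin λ, sin φ).
The central angle between the endpoints is δ = arccos(p₁·p₂) ≈ 2.230 rad (127.8°). The total great-circle distance is δ·R ≈ 2.230 × 6371 ≈ 14206 km, so the target fraction is f = 5000/14206 ≈ 0.352.
Interpolate at f ≈ 0.352 with slerp weights a = sin((1−f)δ)/sin δ ≈ 1.255, b = sin(fδ)/sin δ ≈ 0.894.
p = a·p₁ + b·p₂ ≈ (-0.728, -0.276, 0.627); φ = arcsin(p_z) ≈ 38.86°, λ = atan2(p_y, p_x) ≈ -159.27°.

≈ (39°N, 159°W)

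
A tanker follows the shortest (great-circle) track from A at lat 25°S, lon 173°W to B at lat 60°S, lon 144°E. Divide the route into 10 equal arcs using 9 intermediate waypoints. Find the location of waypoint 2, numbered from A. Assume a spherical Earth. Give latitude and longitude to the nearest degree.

≈ lat 33°S, lon 178°W

Write both endpoints as unit vectors p₁, p₂ with components (cos φ cos λ, cos φ sin λ, sin φ).
The central angle between the endpoints is δ = arccos(p₁·p₂) ≈ 0.799 rad (45.8°).
Interpolate at f = 2/10 with slerp weights a = sin((1−f)δ)/sin δ ≈ 0.832, b = sin(fδ)/sin δ ≈ 0.222.
p = a·p₁ + b·p₂ ≈ (-0.839, -0.027, -0.544); φ = arcsin(p_z) ≈ -32.96°, λ = atan2(p_y, p_x) ≈ -178.18°.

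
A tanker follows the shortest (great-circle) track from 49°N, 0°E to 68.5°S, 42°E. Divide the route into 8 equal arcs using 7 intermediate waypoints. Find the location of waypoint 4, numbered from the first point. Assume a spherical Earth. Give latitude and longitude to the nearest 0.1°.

≈ 10.4°S, 14.8°E

From cos δ = sin φ₁ sin φ₂ + cos φ₁ cos φ₂ cos Δλ, the central angle is δ ≈ 2.122 rad (121.6°).
Interpolate at f = 4/8 with slerp weights a = sin((1−f)δ)/sin δ ≈ 1.024, b = sin(fδ)/sin δ ≈ 1.024.
p = a·p₁ + b·p₂ ≈ (0.951, 0.251, -0.180); φ = arcsin(p_z) ≈ -10.37°, λ = atan2(p_y, p_x) ≈ 14.80°.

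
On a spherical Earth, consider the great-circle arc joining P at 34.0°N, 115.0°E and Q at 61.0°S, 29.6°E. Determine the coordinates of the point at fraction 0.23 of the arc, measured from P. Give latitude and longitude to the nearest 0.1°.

From cos δ = sin φ₁ sin φ₂ + cos φ₁ cos φ₂ cos Δλ, the central angle is δ ≈ 2.045 rad (117.2°).
Interpolate at f = 0.23 with slerp weights a = sin((1−f)δ)/sin δ ≈ 1.124, b = sin(fδ)/sin δ ≈ 0.510.
p = a·p₁ + b·p₂ ≈ (-0.179, 0.967, 0.183); φ = arcsin(p_z) ≈ 10.54°, λ = atan2(p_y, p_x) ≈ 100.50°.

≈ 10.5°N, 100.5°E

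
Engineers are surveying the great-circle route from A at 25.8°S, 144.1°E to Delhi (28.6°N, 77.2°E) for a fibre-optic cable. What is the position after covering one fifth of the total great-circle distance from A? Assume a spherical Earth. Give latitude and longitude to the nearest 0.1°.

Convert each endpoint to a unit vector on the sphere (x = cos φ cos λ, y = cos φ sin λ, z = sin φ).
The central angle between the endpoints is δ = arccos(p₁·p₂) ≈ 1.469 rad (84.2°).
Interpolate at f = 1/5 with slerp weights a = sin((1−f)δ)/sin δ ≈ 0.928, b = sin(fδ)/sin δ ≈ 0.291.
p = a·p₁ + b·p₂ ≈ (-0.620, 0.739, -0.264); φ = arcsin(p_z) ≈ -15.33°, λ = atan2(p_y, p_x) ≈ 129.99°.

≈ 15.3°S, 130.0°E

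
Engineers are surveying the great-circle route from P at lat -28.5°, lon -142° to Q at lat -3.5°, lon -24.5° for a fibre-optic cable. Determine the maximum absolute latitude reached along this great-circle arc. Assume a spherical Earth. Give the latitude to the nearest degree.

The great circle lies in the plane with unit normal n̂ = (p₁ × p₂)/|p₁ × p₂|.
Here n̂_z ≈ +0.840; the vertex latitude is φ_max = arccos|n̂_z| ≈ 32.9°.

≈ -33°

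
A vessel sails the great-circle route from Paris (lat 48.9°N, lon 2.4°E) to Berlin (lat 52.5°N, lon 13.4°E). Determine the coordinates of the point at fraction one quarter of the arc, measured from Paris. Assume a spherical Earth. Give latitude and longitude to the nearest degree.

≈ lat 50°N, lon 5°E

From cos δ = sin φ₁ sin φ₂ + cos φ₁ cos φ₂ cos Δλ, the central angle is δ ≈ 0.137 rad (7.8°).
Interpolate at f = 1/4 with slerp weights a = sin((1−f)δ)/sin δ ≈ 0.751, b = sin(fδ)/sin δ ≈ 0.251.
p = a·p₁ + b·p₂ ≈ (0.642, 0.056, 0.765); φ = arcsin(p_z) ≈ 49.89°, λ = atan2(p_y, p_x) ≈ 4.99°.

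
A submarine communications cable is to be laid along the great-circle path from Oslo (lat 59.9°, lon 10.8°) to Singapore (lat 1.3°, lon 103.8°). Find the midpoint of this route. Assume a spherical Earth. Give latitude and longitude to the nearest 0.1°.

From cos δ = sin φ₁ sin φ₂ + cos φ₁ cos φ₂ cos Δλ, the central angle is δ ≈ 1.577 rad (90.4°).
Interpolate at f = 1/2 with slerp weights a = sin((1−f)δ)/sin δ ≈ 0.709, b = sin(fδ)/sin δ ≈ 0.709.
p = a·p₁ + b·p₂ ≈ (0.180, 0.755, 0.630); φ = arcsin(p_z) ≈ 39.04°, λ = atan2(p_y, p_x) ≈ 76.58°.

≈ lat 39.0°, lon 76.6°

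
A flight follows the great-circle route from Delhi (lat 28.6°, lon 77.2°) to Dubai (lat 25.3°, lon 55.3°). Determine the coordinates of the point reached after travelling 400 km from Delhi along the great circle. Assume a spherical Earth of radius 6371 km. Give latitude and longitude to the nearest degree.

≈ lat 28°, lon 73°

The haversine formula gives a central angle δ ≈ 0.345 rad (19.8°) between the endpoints. The total great-circle distance is δ·R ≈ 0.345 × 6371 ≈ 2198 km, so the target fraction is f = 400/2198 ≈ 0.182.
Interpolate at f ≈ 0.182 with slerp weights a = sin((1−f)δ)/sin δ ≈ 0.823, b = sin(fδ)/sin δ ≈ 0.186.
p = a·p₁ + b·p₂ ≈ (0.256, 0.843, 0.473); φ = arcsin(p_z) ≈ 28.26°, λ = atan2(p_y, p_x) ≈ 73.13°.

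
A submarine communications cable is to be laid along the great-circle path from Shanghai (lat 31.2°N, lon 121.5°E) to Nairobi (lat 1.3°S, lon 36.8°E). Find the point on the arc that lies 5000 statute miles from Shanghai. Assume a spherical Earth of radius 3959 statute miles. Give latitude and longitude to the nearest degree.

≈ lat 6°N, lon 49°E

Write both endpoints as unit vectors p₁, p₂ with components (cos φ cos λ, cos φ sin λ, sin φ).
The central angle between the endpoints is δ = arccos(p₁·p₂) ≈ 1.504 rad (86.1°). The total great-circle distance is δ·R ≈ 1.504 × 3959 ≈ 5952 mi, so the target fraction is f = 5000/5952 ≈ 0.840.
Interpolate at f ≈ 0.840 with slerp weights a = sin((1−f)δ)/sin δ ≈ 0.239, b = sin(fδ)/sin δ ≈ 0.955.
p = a·p₁ + b·p₂ ≈ (0.658, 0.746, 0.102); φ = arcsin(p_z) ≈ 5.86°, λ = atan2(p_y, p_x) ≈ 48.60°.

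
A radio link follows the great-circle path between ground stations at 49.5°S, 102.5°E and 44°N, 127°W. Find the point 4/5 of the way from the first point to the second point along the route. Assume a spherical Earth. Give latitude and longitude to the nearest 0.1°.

Write both endpoints as unit vectors p₁, p₂ with components (cos φ cos λ, cos φ sin λ, sin φ).
The central angle between the endpoints is δ = arccos(p₁·p₂) ≈ 2.553 rad (146.3°).
Interpolate at f = 4/5 with slerp weights a = sin((1−f)δ)/sin δ ≈ 0.880, b = sin(fδ)/sin δ ≈ 1.604.
p = a·p₁ + b·p₂ ≈ (-0.818, -0.364, 0.445); φ = arcsin(p_z) ≈ 26.44°, λ = atan2(p_y, p_x) ≈ -156.03°.

≈ 26.4°N, 156.0°W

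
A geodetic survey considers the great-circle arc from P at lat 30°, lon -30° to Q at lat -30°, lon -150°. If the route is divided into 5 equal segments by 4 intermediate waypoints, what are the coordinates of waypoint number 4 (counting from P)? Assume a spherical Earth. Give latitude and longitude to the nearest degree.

Convert each endpoint to a unit vector on the sphere (x = cos φ cos λ, y = cos φ sin λ, z = sin φ).
The central angle between the endpoints is δ = arccos(p₁·p₂) ≈ 2.246 rad (128.7°).
Interpolate at f = 4/5 with slerp weights a = sin((1−f)δ)/sin δ ≈ 0.556, b = sin(fδ)/sin δ ≈ 1.248.
p = a·p₁ + b·p₂ ≈ (-0.519, -0.781, -0.346); φ = arcsin(p_z) ≈ -20.25°, λ = atan2(p_y, p_x) ≈ -123.60°.

≈ lat -20°, lon -124°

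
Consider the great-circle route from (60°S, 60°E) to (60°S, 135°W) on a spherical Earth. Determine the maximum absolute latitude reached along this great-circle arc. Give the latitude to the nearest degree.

The great circle lies in the plane with unit normal n̂ = (p₁ × p₂)/|p₁ × p₂|.
Here n̂_z ≈ +0.075; the vertex latitude is φ_max = arccos|n̂_z| ≈ 85.7°.
Check via Clairaut: cos φ_max = |cos φ₁| · sin C = cos(60.0°)·sin(171.4°) ≈ 0.075, again giving ≈ 85.7°.

≈ 86°S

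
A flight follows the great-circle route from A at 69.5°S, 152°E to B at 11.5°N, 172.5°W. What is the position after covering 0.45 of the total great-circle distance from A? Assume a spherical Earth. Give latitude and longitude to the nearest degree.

≈ 34°S, 177°E

Write both endpoints as unit vectors p₁, p₂ with components (cos φ cos λ, cos φ sin λ, sin φ).
The central angle between the endpoints is δ = arccos(p₁·p₂) ≈ 1.478 rad (84.7°).
Interpolate at f = 0.45 with slerp weights a = sin((1−f)δ)/sin δ ≈ 0.729, b = sin(fδ)/sin δ ≈ 0.620.
p = a·p₁ + b·p₂ ≈ (-0.828, 0.041, -0.560); φ = arcsin(p_z) ≈ -34.03°, λ = atan2(p_y, p_x) ≈ 177.19°.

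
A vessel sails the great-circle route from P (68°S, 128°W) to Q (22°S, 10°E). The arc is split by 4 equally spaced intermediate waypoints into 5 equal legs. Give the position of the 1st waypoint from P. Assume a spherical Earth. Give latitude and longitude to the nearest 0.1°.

≈ (76.5°S, 76.9°W)

The haversine formula gives a central angle δ ≈ 1.481 rad (84.9°) between the endpoints.
Interpolate at f = 1/5 with slerp weights a = sin((1−f)δ)/sin δ ≈ 0.930, b = sin(fδ)/sin δ ≈ 0.293.
p = a·p₁ + b·p₂ ≈ (0.053, -0.227, -0.972); φ = arcsin(p_z) ≈ -76.49°, λ = atan2(p_y, p_x) ≈ -76.85°.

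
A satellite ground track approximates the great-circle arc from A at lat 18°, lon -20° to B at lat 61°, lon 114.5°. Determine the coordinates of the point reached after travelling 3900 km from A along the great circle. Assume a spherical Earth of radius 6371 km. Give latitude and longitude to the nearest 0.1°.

Convert each endpoint to a unit vector on the sphere (x = cos φ cos λ, y = cos φ sin λ, z = sin φ).
The central angle between the endpoints is δ = arccos(p₁·p₂) ≈ 1.624 rad (93.0°). The total great-circle distance is δ·R ≈ 1.624 × 6371 ≈ 10345 km, so the target fraction is f = 3900/10345 ≈ 0.377.
Interpolate at f ≈ 0.377 with slerp weights a = sin((1−f)δ)/sin δ ≈ 0.849, b = sin(fδ)/sin δ ≈ 0.575.
p = a·p₁ + b·p₂ ≈ (0.643, -0.022, 0.766); φ = arcsin(p_z) ≈ 49.96°, λ = atan2(p_y, p_x) ≈ -1.98°.

≈ lat 50.0°, lon -2.0°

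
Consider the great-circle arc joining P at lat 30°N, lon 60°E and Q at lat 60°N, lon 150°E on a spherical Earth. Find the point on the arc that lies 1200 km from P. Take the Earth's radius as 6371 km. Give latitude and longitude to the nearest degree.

Write both endpoints as unit vectors p₁, p₂ with components (cos φ cos λ, cos φ sin λ, sin φ).
The central angle between the endpoints is δ = arccos(p₁·p₂) ≈ 1.123 rad (64.3°). The total great-circle distance is δ·R ≈ 1.123 × 6371 ≈ 7154 km, so the target fraction is f = 1200/7154 ≈ 0.168.
Interpolate at f ≈ 0.168 with slerp weights a = sin((1−f)δ)/sin δ ≈ 0.892, b = sin(fδ)/sin δ ≈ 0.208.
p = a·p₁ + b·p₂ ≈ (0.296, 0.721, 0.626); φ = arcsin(p_z) ≈ 38.76°, λ = atan2(p_y, p_x) ≈ 67.65°.

≈ lat 39°N, lon 68°E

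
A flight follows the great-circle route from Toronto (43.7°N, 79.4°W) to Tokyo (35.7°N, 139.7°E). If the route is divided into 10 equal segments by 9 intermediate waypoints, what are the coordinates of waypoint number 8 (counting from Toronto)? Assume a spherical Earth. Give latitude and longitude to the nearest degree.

The haversine formula gives a central angle δ ≈ 1.623 rad (93.0°) between the endpoints.
Interpolate at f = 8/10 with slerp weights a = sin((1−f)δ)/sin δ ≈ 0.319, b = sin(fδ)/sin δ ≈ 0.965.
p = a·p₁ + b·p₂ ≈ (-0.555, 0.280, 0.784); φ = arcsin(p_z) ≈ 51.58°, λ = atan2(p_y, p_x) ≈ 153.26°.

≈ 52°N, 153°E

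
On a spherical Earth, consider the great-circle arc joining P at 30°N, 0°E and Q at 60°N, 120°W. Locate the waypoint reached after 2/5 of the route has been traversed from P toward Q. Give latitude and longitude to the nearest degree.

The haversine formula gives a central angle δ ≈ 1.353 rad (77.5°) between the endpoints.
Interpolate at f = 2/5 with slerp weights a = sin((1−f)δ)/sin δ ≈ 0.743, b = sin(fδ)/sin δ ≈ 0.528.
p = a·p₁ + b·p₂ ≈ (0.512, -0.228, 0.828); φ = arcsin(p_z) ≈ 55.93°, λ = atan2(p_y, p_x) ≈ -24.06°.

≈ 56°N, 24°W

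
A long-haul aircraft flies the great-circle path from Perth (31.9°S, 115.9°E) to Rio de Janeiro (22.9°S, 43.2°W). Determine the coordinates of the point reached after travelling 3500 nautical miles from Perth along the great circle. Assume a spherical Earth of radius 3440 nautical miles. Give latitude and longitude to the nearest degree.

≈ (71°S, 31°E)

The haversine formula gives a central angle δ ≈ 2.123 rad (121.7°) between the endpoints. The total great-circle distance is δ·R ≈ 2.123 × 3440 ≈ 7305 nmi, so the target fraction is f = 3500/7305 ≈ 0.479.
Interpolate at f ≈ 0.479 with slerp weights a = sin((1−f)δ)/sin δ ≈ 1.050, b = sin(fδ)/sin δ ≈ 1.000.
p = a·p₁ + b·p₂ ≈ (0.282, 0.172, -0.944); φ = arcsin(p_z) ≈ -70.73°, λ = atan2(p_y, p_x) ≈ 31.37°.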